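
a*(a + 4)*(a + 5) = a^3 + 9*a^2 + 20*a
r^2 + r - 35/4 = (r - 5/2)*(r + 7/2)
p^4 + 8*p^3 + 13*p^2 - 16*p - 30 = (p + 3)*(p + 5)*(p - sqrt(2))*(p + sqrt(2))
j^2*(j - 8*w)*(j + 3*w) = j^4 - 5*j^3*w - 24*j^2*w^2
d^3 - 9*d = d*(d - 3)*(d + 3)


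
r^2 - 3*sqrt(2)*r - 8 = (r - 4*sqrt(2))*(r + sqrt(2))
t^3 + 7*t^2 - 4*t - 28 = (t - 2)*(t + 2)*(t + 7)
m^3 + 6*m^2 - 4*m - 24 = (m - 2)*(m + 2)*(m + 6)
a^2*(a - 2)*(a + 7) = a^4 + 5*a^3 - 14*a^2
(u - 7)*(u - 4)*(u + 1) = u^3 - 10*u^2 + 17*u + 28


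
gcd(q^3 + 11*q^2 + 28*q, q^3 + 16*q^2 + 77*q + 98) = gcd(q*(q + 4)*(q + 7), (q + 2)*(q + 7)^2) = q + 7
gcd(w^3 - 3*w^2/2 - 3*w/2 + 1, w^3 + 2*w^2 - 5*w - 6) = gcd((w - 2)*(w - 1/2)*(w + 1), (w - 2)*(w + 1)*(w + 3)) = w^2 - w - 2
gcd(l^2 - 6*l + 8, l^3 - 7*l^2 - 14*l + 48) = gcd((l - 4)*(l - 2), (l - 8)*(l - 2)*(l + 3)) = l - 2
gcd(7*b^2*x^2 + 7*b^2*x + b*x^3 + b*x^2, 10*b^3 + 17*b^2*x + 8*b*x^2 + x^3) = 1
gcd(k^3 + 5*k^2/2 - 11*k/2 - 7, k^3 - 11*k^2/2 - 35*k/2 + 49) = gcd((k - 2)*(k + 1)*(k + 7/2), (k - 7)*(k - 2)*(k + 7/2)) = k^2 + 3*k/2 - 7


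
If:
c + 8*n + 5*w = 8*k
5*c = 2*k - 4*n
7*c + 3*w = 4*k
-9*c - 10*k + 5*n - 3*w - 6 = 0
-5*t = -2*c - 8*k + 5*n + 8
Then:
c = -48/779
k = -372/779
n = -126/779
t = -8674/3895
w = -384/779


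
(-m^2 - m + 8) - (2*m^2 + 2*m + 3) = -3*m^2 - 3*m + 5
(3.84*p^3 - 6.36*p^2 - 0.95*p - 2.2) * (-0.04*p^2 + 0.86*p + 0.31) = -0.1536*p^5 + 3.5568*p^4 - 4.2412*p^3 - 2.7006*p^2 - 2.1865*p - 0.682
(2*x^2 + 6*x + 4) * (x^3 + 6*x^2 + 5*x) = 2*x^5 + 18*x^4 + 50*x^3 + 54*x^2 + 20*x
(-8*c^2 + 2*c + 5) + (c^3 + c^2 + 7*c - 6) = c^3 - 7*c^2 + 9*c - 1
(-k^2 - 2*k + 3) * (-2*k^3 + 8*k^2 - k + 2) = 2*k^5 - 4*k^4 - 21*k^3 + 24*k^2 - 7*k + 6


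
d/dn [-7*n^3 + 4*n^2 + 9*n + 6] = -21*n^2 + 8*n + 9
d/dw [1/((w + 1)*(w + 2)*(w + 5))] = (-(w + 1)*(w + 2) - (w + 1)*(w + 5) - (w + 2)*(w + 5))/((w + 1)^2*(w + 2)^2*(w + 5)^2)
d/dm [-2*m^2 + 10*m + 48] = 10 - 4*m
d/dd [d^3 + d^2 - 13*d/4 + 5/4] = 3*d^2 + 2*d - 13/4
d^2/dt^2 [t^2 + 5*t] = 2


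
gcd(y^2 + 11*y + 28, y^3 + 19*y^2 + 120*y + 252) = y + 7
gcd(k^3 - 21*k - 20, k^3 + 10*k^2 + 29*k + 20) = k^2 + 5*k + 4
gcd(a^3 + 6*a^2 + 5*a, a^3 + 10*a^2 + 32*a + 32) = 1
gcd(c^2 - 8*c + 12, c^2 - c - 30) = c - 6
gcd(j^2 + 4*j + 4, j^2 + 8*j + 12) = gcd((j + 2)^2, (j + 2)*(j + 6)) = j + 2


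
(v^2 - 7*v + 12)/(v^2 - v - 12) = (v - 3)/(v + 3)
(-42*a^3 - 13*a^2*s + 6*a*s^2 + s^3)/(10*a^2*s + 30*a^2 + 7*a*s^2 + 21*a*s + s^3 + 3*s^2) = (-21*a^2 + 4*a*s + s^2)/(5*a*s + 15*a + s^2 + 3*s)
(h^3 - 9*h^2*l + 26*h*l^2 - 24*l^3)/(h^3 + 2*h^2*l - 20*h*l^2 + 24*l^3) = (h^2 - 7*h*l + 12*l^2)/(h^2 + 4*h*l - 12*l^2)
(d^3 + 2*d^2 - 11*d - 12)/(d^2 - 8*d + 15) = (d^2 + 5*d + 4)/(d - 5)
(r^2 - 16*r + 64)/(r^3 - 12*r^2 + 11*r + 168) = (r - 8)/(r^2 - 4*r - 21)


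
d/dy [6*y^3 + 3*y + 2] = 18*y^2 + 3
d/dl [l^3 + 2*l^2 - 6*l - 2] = 3*l^2 + 4*l - 6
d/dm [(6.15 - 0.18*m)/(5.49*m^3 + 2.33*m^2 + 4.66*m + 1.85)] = (1.9764*m^3 - 100.8711*m^2 - 28.659*m - 28.992)/(30.1401*m^6 + 25.5834*m^5 + 56.5957*m^4 + 42.0286*m^3 + 30.3366*m^2 + 17.242*m + 3.4225)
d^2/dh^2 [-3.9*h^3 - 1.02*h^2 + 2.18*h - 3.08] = -23.4*h - 2.04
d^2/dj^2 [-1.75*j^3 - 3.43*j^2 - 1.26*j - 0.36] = -10.5*j - 6.86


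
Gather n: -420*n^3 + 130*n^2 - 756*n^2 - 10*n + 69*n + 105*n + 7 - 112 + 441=-420*n^3 - 626*n^2 + 164*n + 336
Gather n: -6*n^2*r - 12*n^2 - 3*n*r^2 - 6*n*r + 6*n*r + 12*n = n^2*(-6*r - 12) + n*(12 - 3*r^2)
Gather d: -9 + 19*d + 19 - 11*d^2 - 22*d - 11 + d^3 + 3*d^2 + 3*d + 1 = d^3 - 8*d^2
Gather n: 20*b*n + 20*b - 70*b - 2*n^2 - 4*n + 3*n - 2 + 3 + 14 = -50*b - 2*n^2 + n*(20*b - 1) + 15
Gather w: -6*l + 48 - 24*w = -6*l - 24*w + 48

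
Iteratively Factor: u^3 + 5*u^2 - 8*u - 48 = (u + 4)*(u^2 + u - 12) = (u - 3)*(u + 4)*(u + 4)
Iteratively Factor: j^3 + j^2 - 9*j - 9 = (j + 3)*(j^2 - 2*j - 3) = (j + 1)*(j + 3)*(j - 3)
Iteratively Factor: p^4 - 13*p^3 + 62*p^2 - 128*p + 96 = (p - 4)*(p^3 - 9*p^2 + 26*p - 24) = (p - 4)*(p - 2)*(p^2 - 7*p + 12) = (p - 4)^2*(p - 2)*(p - 3)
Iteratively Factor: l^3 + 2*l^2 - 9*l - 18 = (l + 3)*(l^2 - l - 6) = (l + 2)*(l + 3)*(l - 3)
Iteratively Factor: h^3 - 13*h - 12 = (h + 1)*(h^2 - h - 12) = (h + 1)*(h + 3)*(h - 4)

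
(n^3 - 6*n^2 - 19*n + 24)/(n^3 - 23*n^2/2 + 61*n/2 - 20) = 2*(n + 3)/(2*n - 5)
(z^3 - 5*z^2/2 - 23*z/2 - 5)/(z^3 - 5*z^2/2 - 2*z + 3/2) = (2*z^3 - 5*z^2 - 23*z - 10)/(2*z^3 - 5*z^2 - 4*z + 3)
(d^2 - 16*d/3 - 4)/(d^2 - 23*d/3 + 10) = (3*d + 2)/(3*d - 5)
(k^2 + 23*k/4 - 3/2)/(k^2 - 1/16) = 4*(k + 6)/(4*k + 1)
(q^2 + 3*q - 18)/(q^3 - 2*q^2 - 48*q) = (q - 3)/(q*(q - 8))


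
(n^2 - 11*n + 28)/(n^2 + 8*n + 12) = (n^2 - 11*n + 28)/(n^2 + 8*n + 12)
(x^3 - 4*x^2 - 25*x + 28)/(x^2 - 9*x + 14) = (x^2 + 3*x - 4)/(x - 2)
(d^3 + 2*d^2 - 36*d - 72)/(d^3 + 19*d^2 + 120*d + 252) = (d^2 - 4*d - 12)/(d^2 + 13*d + 42)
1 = 1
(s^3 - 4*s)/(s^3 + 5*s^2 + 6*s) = (s - 2)/(s + 3)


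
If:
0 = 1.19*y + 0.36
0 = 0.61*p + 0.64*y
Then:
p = 0.32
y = -0.30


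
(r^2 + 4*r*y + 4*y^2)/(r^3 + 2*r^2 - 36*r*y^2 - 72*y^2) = (r^2 + 4*r*y + 4*y^2)/(r^3 + 2*r^2 - 36*r*y^2 - 72*y^2)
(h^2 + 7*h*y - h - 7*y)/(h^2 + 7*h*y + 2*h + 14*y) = (h - 1)/(h + 2)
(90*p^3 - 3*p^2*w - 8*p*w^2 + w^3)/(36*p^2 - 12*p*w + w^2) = (15*p^2 + 2*p*w - w^2)/(6*p - w)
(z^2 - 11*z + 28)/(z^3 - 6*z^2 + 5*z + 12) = (z - 7)/(z^2 - 2*z - 3)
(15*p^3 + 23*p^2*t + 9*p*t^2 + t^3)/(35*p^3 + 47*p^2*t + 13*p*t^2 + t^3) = (3*p + t)/(7*p + t)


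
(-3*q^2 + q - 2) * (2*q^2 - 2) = -6*q^4 + 2*q^3 + 2*q^2 - 2*q + 4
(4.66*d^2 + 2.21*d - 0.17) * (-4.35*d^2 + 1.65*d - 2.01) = -20.271*d^4 - 1.9245*d^3 - 4.9806*d^2 - 4.7226*d + 0.3417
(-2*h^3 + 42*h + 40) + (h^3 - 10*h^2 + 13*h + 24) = -h^3 - 10*h^2 + 55*h + 64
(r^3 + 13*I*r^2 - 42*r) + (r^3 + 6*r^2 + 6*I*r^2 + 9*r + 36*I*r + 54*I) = 2*r^3 + 6*r^2 + 19*I*r^2 - 33*r + 36*I*r + 54*I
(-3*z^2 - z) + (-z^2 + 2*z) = -4*z^2 + z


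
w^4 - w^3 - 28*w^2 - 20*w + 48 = (w - 6)*(w - 1)*(w + 2)*(w + 4)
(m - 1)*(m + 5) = m^2 + 4*m - 5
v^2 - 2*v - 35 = (v - 7)*(v + 5)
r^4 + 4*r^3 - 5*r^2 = r^2*(r - 1)*(r + 5)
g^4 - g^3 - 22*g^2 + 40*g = g*(g - 4)*(g - 2)*(g + 5)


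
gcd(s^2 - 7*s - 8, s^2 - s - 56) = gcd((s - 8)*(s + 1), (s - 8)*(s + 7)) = s - 8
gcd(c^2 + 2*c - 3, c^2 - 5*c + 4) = c - 1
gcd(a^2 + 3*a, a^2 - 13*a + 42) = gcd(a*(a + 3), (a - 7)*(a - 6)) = 1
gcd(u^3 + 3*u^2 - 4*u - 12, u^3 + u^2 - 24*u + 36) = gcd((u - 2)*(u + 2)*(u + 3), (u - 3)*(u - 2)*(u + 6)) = u - 2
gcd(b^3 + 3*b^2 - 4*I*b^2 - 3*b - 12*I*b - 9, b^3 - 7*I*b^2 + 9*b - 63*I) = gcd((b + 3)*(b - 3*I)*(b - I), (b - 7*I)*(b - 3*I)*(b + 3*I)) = b - 3*I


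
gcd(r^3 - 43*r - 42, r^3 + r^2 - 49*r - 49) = r^2 - 6*r - 7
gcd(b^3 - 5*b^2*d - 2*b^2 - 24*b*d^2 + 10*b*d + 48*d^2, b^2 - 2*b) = b - 2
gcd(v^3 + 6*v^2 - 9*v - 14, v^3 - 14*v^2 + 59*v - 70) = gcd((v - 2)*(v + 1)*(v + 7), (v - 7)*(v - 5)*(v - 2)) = v - 2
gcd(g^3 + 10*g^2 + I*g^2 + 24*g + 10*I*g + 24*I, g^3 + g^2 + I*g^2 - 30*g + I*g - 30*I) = g^2 + g*(6 + I) + 6*I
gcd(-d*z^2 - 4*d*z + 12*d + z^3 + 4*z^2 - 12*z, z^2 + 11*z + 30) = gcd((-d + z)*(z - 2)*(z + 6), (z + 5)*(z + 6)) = z + 6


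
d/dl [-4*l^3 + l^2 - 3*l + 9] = -12*l^2 + 2*l - 3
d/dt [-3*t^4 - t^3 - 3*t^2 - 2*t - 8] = -12*t^3 - 3*t^2 - 6*t - 2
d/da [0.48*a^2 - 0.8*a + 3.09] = 0.96*a - 0.8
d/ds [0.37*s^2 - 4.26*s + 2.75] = 0.74*s - 4.26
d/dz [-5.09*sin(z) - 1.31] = -5.09*cos(z)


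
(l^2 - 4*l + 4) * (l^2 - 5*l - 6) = l^4 - 9*l^3 + 18*l^2 + 4*l - 24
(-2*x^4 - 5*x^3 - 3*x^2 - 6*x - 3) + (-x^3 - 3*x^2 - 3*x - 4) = -2*x^4 - 6*x^3 - 6*x^2 - 9*x - 7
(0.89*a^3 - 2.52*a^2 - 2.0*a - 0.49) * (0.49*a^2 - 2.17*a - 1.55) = 0.4361*a^5 - 3.1661*a^4 + 3.1089*a^3 + 8.0059*a^2 + 4.1633*a + 0.7595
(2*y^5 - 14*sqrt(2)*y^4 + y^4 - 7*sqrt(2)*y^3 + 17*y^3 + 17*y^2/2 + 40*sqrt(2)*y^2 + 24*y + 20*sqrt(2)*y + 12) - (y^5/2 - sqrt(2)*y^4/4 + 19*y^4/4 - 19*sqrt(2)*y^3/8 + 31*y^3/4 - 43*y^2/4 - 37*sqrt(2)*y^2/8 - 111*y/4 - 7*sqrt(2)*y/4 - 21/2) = 3*y^5/2 - 55*sqrt(2)*y^4/4 - 15*y^4/4 - 37*sqrt(2)*y^3/8 + 37*y^3/4 + 77*y^2/4 + 357*sqrt(2)*y^2/8 + 87*sqrt(2)*y/4 + 207*y/4 + 45/2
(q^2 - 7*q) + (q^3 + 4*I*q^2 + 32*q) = q^3 + q^2 + 4*I*q^2 + 25*q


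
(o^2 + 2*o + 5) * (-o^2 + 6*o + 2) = -o^4 + 4*o^3 + 9*o^2 + 34*o + 10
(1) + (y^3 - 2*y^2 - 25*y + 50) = y^3 - 2*y^2 - 25*y + 51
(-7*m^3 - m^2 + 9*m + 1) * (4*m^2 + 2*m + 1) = -28*m^5 - 18*m^4 + 27*m^3 + 21*m^2 + 11*m + 1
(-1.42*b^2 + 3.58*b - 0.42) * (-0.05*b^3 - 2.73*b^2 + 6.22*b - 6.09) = 0.071*b^5 + 3.6976*b^4 - 18.5848*b^3 + 32.062*b^2 - 24.4146*b + 2.5578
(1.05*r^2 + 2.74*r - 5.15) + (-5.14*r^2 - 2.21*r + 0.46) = -4.09*r^2 + 0.53*r - 4.69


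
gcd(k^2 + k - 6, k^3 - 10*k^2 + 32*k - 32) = k - 2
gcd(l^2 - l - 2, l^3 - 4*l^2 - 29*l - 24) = l + 1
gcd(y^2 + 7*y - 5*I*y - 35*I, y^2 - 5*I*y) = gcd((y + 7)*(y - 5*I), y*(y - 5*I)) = y - 5*I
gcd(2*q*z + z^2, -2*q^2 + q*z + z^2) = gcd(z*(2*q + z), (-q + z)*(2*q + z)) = 2*q + z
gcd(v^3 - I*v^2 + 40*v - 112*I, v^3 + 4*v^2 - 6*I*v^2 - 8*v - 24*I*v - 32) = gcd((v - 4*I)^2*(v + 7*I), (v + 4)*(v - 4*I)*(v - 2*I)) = v - 4*I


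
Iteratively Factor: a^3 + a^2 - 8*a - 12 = (a + 2)*(a^2 - a - 6) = (a - 3)*(a + 2)*(a + 2)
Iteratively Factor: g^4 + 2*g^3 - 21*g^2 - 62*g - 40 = (g + 2)*(g^3 - 21*g - 20) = (g + 1)*(g + 2)*(g^2 - g - 20) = (g + 1)*(g + 2)*(g + 4)*(g - 5)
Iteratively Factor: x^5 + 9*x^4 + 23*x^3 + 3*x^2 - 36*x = (x)*(x^4 + 9*x^3 + 23*x^2 + 3*x - 36) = x*(x - 1)*(x^3 + 10*x^2 + 33*x + 36) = x*(x - 1)*(x + 3)*(x^2 + 7*x + 12) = x*(x - 1)*(x + 3)*(x + 4)*(x + 3)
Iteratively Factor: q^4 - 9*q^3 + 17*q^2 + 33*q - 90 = (q - 3)*(q^3 - 6*q^2 - q + 30) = (q - 3)^2*(q^2 - 3*q - 10) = (q - 5)*(q - 3)^2*(q + 2)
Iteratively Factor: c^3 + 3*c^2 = (c + 3)*(c^2) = c*(c + 3)*(c)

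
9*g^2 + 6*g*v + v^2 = (3*g + v)^2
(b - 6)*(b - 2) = b^2 - 8*b + 12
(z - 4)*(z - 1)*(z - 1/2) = z^3 - 11*z^2/2 + 13*z/2 - 2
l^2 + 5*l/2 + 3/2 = (l + 1)*(l + 3/2)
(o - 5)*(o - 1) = o^2 - 6*o + 5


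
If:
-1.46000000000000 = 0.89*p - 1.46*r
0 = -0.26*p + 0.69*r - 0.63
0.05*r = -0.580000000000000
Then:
No Solution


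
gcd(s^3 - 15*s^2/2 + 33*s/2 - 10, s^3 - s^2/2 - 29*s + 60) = s^2 - 13*s/2 + 10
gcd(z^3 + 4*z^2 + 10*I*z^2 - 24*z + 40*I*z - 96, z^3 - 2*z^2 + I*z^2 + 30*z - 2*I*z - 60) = z + 6*I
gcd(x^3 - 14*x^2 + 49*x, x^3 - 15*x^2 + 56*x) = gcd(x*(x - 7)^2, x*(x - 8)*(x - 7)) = x^2 - 7*x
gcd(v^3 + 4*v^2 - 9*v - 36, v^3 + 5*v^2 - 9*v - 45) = v^2 - 9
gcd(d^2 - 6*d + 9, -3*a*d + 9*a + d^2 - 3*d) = d - 3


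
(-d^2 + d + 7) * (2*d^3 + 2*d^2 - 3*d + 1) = -2*d^5 + 19*d^3 + 10*d^2 - 20*d + 7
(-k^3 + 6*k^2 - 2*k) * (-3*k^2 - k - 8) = 3*k^5 - 17*k^4 + 8*k^3 - 46*k^2 + 16*k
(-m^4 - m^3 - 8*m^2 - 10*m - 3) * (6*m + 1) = -6*m^5 - 7*m^4 - 49*m^3 - 68*m^2 - 28*m - 3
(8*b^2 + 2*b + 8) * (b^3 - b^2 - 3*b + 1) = 8*b^5 - 6*b^4 - 18*b^3 - 6*b^2 - 22*b + 8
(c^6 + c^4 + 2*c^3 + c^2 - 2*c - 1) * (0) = 0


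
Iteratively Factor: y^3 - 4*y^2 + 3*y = (y - 1)*(y^2 - 3*y) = y*(y - 1)*(y - 3)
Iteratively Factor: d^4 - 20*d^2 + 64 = (d - 2)*(d^3 + 2*d^2 - 16*d - 32) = (d - 2)*(d + 2)*(d^2 - 16) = (d - 2)*(d + 2)*(d + 4)*(d - 4)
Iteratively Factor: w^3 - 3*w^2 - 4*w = (w)*(w^2 - 3*w - 4) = w*(w - 4)*(w + 1)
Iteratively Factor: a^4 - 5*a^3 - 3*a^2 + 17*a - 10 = (a + 2)*(a^3 - 7*a^2 + 11*a - 5) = (a - 1)*(a + 2)*(a^2 - 6*a + 5) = (a - 1)^2*(a + 2)*(a - 5)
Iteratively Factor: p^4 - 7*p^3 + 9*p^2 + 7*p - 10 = (p - 2)*(p^3 - 5*p^2 - p + 5) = (p - 2)*(p - 1)*(p^2 - 4*p - 5) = (p - 2)*(p - 1)*(p + 1)*(p - 5)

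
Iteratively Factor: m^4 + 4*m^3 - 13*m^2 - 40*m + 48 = (m - 3)*(m^3 + 7*m^2 + 8*m - 16) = (m - 3)*(m - 1)*(m^2 + 8*m + 16) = (m - 3)*(m - 1)*(m + 4)*(m + 4)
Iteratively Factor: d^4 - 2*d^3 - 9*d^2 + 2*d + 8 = (d - 1)*(d^3 - d^2 - 10*d - 8) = (d - 1)*(d + 2)*(d^2 - 3*d - 4) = (d - 4)*(d - 1)*(d + 2)*(d + 1)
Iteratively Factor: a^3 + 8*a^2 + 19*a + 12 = (a + 3)*(a^2 + 5*a + 4) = (a + 1)*(a + 3)*(a + 4)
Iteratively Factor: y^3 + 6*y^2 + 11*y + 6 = (y + 1)*(y^2 + 5*y + 6) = (y + 1)*(y + 2)*(y + 3)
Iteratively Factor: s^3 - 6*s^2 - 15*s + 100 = (s + 4)*(s^2 - 10*s + 25) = (s - 5)*(s + 4)*(s - 5)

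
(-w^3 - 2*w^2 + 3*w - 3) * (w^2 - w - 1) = -w^5 - w^4 + 6*w^3 - 4*w^2 + 3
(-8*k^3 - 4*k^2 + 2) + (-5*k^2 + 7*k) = -8*k^3 - 9*k^2 + 7*k + 2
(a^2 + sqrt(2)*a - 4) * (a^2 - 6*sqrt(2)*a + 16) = a^4 - 5*sqrt(2)*a^3 + 40*sqrt(2)*a - 64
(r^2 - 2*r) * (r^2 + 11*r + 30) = r^4 + 9*r^3 + 8*r^2 - 60*r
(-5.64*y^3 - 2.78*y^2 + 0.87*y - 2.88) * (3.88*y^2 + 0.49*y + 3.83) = -21.8832*y^5 - 13.55*y^4 - 19.5878*y^3 - 21.3955*y^2 + 1.9209*y - 11.0304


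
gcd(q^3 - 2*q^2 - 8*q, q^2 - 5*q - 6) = 1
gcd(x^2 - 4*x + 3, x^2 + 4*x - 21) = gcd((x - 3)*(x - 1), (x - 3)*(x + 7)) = x - 3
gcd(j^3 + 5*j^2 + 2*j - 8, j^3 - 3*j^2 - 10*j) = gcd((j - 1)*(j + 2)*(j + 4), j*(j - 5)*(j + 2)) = j + 2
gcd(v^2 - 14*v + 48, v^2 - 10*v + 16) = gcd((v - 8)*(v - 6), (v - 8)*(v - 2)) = v - 8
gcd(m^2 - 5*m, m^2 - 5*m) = m^2 - 5*m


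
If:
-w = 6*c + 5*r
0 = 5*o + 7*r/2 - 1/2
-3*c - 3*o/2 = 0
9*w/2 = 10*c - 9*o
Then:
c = -9/334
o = 9/167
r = 11/167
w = -28/167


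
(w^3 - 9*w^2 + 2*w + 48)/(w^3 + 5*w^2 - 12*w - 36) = (w - 8)/(w + 6)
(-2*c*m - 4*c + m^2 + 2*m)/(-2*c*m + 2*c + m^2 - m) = (m + 2)/(m - 1)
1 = 1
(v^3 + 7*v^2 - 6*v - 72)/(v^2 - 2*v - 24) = (v^2 + 3*v - 18)/(v - 6)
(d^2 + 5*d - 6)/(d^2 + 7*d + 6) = (d - 1)/(d + 1)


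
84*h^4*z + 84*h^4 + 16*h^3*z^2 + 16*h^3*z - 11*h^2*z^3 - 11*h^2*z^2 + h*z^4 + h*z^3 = (-7*h + z)*(-6*h + z)*(2*h + z)*(h*z + h)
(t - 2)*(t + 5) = t^2 + 3*t - 10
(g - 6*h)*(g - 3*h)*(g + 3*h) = g^3 - 6*g^2*h - 9*g*h^2 + 54*h^3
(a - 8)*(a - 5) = a^2 - 13*a + 40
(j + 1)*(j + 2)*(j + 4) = j^3 + 7*j^2 + 14*j + 8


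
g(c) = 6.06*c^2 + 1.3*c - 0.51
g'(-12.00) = -144.14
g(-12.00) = 856.53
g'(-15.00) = -180.50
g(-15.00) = 1343.49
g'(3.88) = 48.33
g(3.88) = 95.76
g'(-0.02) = 1.06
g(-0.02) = -0.53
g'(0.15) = 3.12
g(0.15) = -0.18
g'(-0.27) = -1.97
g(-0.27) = -0.42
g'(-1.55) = -17.49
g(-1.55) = 12.03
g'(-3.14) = -36.76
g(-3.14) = 55.16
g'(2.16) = 27.48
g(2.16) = 30.57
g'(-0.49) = -4.64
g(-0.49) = 0.31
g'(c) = 12.12*c + 1.3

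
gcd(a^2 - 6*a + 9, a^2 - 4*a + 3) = a - 3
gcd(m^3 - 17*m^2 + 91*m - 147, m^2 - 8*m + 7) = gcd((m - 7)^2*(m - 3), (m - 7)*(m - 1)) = m - 7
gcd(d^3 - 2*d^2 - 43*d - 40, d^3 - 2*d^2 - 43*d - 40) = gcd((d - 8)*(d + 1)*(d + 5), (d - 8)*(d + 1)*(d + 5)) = d^3 - 2*d^2 - 43*d - 40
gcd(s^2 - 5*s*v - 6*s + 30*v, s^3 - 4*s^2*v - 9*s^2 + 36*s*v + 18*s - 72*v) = s - 6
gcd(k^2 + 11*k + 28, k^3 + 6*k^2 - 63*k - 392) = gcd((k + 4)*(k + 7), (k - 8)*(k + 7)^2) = k + 7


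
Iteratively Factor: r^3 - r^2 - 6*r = (r - 3)*(r^2 + 2*r) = (r - 3)*(r + 2)*(r)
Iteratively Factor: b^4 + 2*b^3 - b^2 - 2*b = (b - 1)*(b^3 + 3*b^2 + 2*b) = b*(b - 1)*(b^2 + 3*b + 2) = b*(b - 1)*(b + 1)*(b + 2)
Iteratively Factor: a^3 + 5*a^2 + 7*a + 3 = (a + 1)*(a^2 + 4*a + 3) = (a + 1)^2*(a + 3)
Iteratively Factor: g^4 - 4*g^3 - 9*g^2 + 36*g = (g)*(g^3 - 4*g^2 - 9*g + 36) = g*(g - 4)*(g^2 - 9) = g*(g - 4)*(g + 3)*(g - 3)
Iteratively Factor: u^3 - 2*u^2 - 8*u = (u - 4)*(u^2 + 2*u) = u*(u - 4)*(u + 2)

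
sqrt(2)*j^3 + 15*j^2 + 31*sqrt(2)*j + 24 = (j + 3*sqrt(2))*(j + 4*sqrt(2))*(sqrt(2)*j + 1)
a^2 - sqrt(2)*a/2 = a*(a - sqrt(2)/2)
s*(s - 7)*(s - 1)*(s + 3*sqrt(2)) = s^4 - 8*s^3 + 3*sqrt(2)*s^3 - 24*sqrt(2)*s^2 + 7*s^2 + 21*sqrt(2)*s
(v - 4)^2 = v^2 - 8*v + 16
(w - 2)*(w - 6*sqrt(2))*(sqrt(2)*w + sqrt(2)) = sqrt(2)*w^3 - 12*w^2 - sqrt(2)*w^2 - 2*sqrt(2)*w + 12*w + 24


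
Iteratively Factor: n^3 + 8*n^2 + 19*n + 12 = (n + 3)*(n^2 + 5*n + 4) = (n + 3)*(n + 4)*(n + 1)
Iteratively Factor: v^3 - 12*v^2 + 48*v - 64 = (v - 4)*(v^2 - 8*v + 16) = (v - 4)^2*(v - 4)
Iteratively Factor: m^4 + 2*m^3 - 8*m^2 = (m - 2)*(m^3 + 4*m^2) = (m - 2)*(m + 4)*(m^2) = m*(m - 2)*(m + 4)*(m)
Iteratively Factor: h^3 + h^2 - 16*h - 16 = (h + 1)*(h^2 - 16) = (h + 1)*(h + 4)*(h - 4)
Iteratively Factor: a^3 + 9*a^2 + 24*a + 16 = (a + 4)*(a^2 + 5*a + 4) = (a + 1)*(a + 4)*(a + 4)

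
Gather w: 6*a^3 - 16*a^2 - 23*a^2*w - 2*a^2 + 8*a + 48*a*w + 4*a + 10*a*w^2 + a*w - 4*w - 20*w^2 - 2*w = 6*a^3 - 18*a^2 + 12*a + w^2*(10*a - 20) + w*(-23*a^2 + 49*a - 6)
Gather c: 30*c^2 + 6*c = 30*c^2 + 6*c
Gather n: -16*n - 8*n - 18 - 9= -24*n - 27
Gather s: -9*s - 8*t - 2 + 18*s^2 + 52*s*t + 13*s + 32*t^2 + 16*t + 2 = 18*s^2 + s*(52*t + 4) + 32*t^2 + 8*t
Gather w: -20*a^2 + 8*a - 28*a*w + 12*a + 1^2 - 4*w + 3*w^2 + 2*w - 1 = -20*a^2 + 20*a + 3*w^2 + w*(-28*a - 2)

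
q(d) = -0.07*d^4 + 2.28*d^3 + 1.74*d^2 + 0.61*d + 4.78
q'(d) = -0.28*d^3 + 6.84*d^2 + 3.48*d + 0.61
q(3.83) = 145.67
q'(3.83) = 98.54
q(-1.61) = -1.68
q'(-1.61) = 13.91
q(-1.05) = 3.33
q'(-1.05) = 4.82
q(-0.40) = 4.67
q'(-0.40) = 0.33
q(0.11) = 4.87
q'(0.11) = 1.08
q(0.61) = 6.31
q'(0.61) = 5.21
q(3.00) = 78.16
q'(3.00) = 65.05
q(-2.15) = -12.64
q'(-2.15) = 27.53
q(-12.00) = -5143.34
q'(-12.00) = 1427.65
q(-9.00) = -1981.16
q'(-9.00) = 727.45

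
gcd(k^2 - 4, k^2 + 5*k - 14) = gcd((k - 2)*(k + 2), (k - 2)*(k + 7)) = k - 2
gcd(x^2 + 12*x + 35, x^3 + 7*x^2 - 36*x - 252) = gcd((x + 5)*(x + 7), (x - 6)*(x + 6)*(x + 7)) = x + 7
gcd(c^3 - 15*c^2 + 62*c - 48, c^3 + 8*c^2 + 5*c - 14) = c - 1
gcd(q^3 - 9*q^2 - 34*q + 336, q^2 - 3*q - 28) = q - 7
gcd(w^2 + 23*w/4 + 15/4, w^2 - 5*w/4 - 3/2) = w + 3/4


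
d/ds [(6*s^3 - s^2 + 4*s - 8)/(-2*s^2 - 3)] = 2*(-6*s^4 - 23*s^2 - 13*s - 6)/(4*s^4 + 12*s^2 + 9)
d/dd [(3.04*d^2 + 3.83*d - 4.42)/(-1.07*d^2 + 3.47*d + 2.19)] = (14.6469*d^2 + 3.8564*d + 23.7251)/(1.1449*d^4 - 7.4258*d^3 + 7.3543*d^2 + 15.1986*d + 4.7961)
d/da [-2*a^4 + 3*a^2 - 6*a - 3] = -8*a^3 + 6*a - 6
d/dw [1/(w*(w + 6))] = 2*(-w - 3)/(w^2*(w^2 + 12*w + 36))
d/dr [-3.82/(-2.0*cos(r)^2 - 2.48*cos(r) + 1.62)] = (15.28*cos(r) + 9.4736)*sin(r)/(2.0*cos(r)^2 + 2.48*cos(r) - 1.62)^2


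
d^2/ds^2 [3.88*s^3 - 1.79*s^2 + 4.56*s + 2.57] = 23.28*s - 3.58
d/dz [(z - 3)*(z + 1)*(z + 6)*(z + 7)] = 4*z^3 + 33*z^2 + 26*z - 123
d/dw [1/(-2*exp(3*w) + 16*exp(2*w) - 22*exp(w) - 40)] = (3*exp(2*w) - 16*exp(w) + 11)*exp(w)/(2*(exp(3*w) - 8*exp(2*w) + 11*exp(w) + 20)^2)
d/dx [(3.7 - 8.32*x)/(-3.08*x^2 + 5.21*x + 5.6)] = (-25.6256*x^2 + 22.792*x - 65.869)/(9.4864*x^4 - 32.0936*x^3 - 7.3519*x^2 + 58.352*x + 31.36)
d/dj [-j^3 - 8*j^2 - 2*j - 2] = -3*j^2 - 16*j - 2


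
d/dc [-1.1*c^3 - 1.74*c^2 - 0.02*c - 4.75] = -3.3*c^2 - 3.48*c - 0.02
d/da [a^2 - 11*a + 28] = 2*a - 11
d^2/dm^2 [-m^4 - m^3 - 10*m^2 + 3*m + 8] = -12*m^2 - 6*m - 20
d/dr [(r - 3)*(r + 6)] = 2*r + 3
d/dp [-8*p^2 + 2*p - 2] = 2 - 16*p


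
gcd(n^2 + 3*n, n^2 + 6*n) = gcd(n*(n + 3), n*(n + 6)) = n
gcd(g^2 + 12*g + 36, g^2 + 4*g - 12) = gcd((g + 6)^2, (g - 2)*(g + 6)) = g + 6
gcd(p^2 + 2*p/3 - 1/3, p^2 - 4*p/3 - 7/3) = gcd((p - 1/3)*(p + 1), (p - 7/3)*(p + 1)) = p + 1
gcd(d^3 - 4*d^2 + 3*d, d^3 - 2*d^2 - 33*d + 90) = d - 3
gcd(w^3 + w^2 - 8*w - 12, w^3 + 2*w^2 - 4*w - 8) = w^2 + 4*w + 4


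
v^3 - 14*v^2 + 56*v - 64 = (v - 8)*(v - 4)*(v - 2)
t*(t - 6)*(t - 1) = t^3 - 7*t^2 + 6*t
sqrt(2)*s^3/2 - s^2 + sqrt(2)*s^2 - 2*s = s*(s - sqrt(2))*(sqrt(2)*s/2 + sqrt(2))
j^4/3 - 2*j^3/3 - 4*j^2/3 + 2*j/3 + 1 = (j/3 + 1/3)*(j - 3)*(j - 1)*(j + 1)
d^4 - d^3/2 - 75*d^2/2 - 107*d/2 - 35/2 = (d - 7)*(d + 1/2)*(d + 1)*(d + 5)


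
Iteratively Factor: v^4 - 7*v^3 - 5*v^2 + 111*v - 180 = (v - 3)*(v^3 - 4*v^2 - 17*v + 60) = (v - 5)*(v - 3)*(v^2 + v - 12) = (v - 5)*(v - 3)^2*(v + 4)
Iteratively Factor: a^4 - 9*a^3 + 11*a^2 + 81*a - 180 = (a + 3)*(a^3 - 12*a^2 + 47*a - 60) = (a - 4)*(a + 3)*(a^2 - 8*a + 15) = (a - 4)*(a - 3)*(a + 3)*(a - 5)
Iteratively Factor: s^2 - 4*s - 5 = (s + 1)*(s - 5)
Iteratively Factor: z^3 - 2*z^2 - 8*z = (z)*(z^2 - 2*z - 8) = z*(z + 2)*(z - 4)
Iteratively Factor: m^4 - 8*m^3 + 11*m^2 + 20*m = (m - 5)*(m^3 - 3*m^2 - 4*m) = (m - 5)*(m - 4)*(m^2 + m) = (m - 5)*(m - 4)*(m + 1)*(m)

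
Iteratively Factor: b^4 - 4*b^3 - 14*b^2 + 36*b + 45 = (b - 3)*(b^3 - b^2 - 17*b - 15) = (b - 3)*(b + 1)*(b^2 - 2*b - 15) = (b - 5)*(b - 3)*(b + 1)*(b + 3)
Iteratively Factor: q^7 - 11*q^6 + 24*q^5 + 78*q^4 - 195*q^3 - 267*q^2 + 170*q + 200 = (q - 1)*(q^6 - 10*q^5 + 14*q^4 + 92*q^3 - 103*q^2 - 370*q - 200) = (q - 1)*(q + 1)*(q^5 - 11*q^4 + 25*q^3 + 67*q^2 - 170*q - 200) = (q - 5)*(q - 1)*(q + 1)*(q^4 - 6*q^3 - 5*q^2 + 42*q + 40) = (q - 5)*(q - 4)*(q - 1)*(q + 1)*(q^3 - 2*q^2 - 13*q - 10) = (q - 5)*(q - 4)*(q - 1)*(q + 1)*(q + 2)*(q^2 - 4*q - 5) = (q - 5)^2*(q - 4)*(q - 1)*(q + 1)*(q + 2)*(q + 1)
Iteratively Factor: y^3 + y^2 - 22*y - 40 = (y + 2)*(y^2 - y - 20) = (y + 2)*(y + 4)*(y - 5)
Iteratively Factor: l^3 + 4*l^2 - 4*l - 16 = (l - 2)*(l^2 + 6*l + 8) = (l - 2)*(l + 2)*(l + 4)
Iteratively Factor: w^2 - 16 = (w - 4)*(w + 4)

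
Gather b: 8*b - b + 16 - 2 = 7*b + 14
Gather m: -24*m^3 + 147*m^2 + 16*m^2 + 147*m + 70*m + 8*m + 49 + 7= -24*m^3 + 163*m^2 + 225*m + 56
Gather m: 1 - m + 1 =2 - m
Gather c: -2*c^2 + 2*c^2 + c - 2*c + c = 0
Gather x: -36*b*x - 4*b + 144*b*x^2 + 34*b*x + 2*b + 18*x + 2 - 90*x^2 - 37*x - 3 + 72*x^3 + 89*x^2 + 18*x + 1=-2*b + 72*x^3 + x^2*(144*b - 1) + x*(-2*b - 1)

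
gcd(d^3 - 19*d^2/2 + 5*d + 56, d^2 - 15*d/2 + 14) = d - 7/2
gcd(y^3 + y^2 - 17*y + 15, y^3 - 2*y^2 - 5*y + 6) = y^2 - 4*y + 3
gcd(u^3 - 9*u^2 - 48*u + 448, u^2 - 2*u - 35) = 1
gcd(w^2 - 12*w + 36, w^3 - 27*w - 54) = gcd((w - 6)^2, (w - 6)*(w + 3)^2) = w - 6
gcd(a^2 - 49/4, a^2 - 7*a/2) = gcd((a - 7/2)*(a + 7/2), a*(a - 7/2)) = a - 7/2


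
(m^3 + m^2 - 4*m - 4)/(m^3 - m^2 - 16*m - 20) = (m^2 - m - 2)/(m^2 - 3*m - 10)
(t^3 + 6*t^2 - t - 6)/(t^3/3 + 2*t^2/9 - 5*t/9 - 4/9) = 9*(t^2 + 5*t - 6)/(3*t^2 - t - 4)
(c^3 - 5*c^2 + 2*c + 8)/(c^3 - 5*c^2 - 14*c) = (-c^3 + 5*c^2 - 2*c - 8)/(c*(-c^2 + 5*c + 14))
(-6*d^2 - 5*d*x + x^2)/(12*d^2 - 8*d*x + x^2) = (d + x)/(-2*d + x)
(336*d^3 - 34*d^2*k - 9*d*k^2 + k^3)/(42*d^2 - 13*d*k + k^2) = (48*d^2 + 2*d*k - k^2)/(6*d - k)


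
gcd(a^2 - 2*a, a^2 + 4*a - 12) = a - 2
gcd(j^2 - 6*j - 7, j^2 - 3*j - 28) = j - 7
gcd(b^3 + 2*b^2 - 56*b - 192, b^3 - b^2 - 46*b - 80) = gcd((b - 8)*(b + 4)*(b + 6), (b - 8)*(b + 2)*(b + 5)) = b - 8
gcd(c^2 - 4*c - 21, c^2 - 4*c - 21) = c^2 - 4*c - 21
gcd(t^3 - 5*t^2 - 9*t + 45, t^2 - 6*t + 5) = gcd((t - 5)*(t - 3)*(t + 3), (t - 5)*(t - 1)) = t - 5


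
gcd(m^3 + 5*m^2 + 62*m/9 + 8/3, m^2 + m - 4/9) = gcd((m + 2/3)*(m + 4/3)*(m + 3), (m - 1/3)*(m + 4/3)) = m + 4/3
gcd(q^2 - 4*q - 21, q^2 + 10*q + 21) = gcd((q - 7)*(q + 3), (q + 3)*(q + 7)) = q + 3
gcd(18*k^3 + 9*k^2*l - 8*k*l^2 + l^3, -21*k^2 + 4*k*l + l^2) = 3*k - l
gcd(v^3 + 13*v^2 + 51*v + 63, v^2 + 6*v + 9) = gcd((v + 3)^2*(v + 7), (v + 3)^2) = v^2 + 6*v + 9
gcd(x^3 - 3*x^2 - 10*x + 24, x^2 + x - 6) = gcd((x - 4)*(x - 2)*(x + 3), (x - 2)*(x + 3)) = x^2 + x - 6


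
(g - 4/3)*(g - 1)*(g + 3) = g^3 + 2*g^2/3 - 17*g/3 + 4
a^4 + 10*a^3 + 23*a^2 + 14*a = a*(a + 1)*(a + 2)*(a + 7)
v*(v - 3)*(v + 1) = v^3 - 2*v^2 - 3*v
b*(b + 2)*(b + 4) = b^3 + 6*b^2 + 8*b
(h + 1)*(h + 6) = h^2 + 7*h + 6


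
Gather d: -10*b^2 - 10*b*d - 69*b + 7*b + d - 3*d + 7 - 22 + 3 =-10*b^2 - 62*b + d*(-10*b - 2) - 12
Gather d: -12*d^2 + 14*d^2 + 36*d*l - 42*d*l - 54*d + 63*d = 2*d^2 + d*(9 - 6*l)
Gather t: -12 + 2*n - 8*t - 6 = 2*n - 8*t - 18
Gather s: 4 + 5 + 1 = 10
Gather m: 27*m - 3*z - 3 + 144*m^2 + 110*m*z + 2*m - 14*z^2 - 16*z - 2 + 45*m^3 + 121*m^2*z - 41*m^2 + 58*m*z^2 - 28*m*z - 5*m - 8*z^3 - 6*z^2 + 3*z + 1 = 45*m^3 + m^2*(121*z + 103) + m*(58*z^2 + 82*z + 24) - 8*z^3 - 20*z^2 - 16*z - 4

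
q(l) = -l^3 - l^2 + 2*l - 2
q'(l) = -3*l^2 - 2*l + 2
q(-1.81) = -2.97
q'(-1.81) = -4.21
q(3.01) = -32.31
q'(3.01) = -31.20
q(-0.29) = -2.64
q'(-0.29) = 2.33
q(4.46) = -101.69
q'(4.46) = -66.59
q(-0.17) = -2.36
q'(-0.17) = 2.25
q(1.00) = -2.00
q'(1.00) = -3.00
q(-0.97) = -3.97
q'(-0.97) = 1.12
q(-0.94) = -3.93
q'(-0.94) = 1.23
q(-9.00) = 628.00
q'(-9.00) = -223.00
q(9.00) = -794.00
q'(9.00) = -259.00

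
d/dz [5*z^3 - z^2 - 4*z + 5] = 15*z^2 - 2*z - 4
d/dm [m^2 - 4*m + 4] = 2*m - 4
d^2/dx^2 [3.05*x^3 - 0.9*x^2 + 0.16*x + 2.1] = 18.3*x - 1.8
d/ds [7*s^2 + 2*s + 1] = 14*s + 2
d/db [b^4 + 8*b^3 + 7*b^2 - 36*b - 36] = 4*b^3 + 24*b^2 + 14*b - 36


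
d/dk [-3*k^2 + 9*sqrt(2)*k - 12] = -6*k + 9*sqrt(2)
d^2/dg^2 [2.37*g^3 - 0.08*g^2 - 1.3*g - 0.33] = 14.22*g - 0.16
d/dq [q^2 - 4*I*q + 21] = 2*q - 4*I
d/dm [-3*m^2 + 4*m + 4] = 4 - 6*m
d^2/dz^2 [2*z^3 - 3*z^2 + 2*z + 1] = 12*z - 6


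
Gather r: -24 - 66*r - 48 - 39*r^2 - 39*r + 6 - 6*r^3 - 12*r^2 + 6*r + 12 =-6*r^3 - 51*r^2 - 99*r - 54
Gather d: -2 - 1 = -3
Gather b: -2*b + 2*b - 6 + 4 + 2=0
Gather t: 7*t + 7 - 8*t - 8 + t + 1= 0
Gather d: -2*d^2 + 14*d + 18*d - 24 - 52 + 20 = -2*d^2 + 32*d - 56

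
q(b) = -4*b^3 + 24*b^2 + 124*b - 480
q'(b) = -12*b^2 + 48*b + 124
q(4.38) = 187.43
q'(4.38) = 104.03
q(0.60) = -397.82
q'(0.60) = 148.48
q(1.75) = -210.94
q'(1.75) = 171.25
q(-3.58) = -432.80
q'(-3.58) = -201.64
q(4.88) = 231.81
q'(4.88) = 72.47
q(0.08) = -469.93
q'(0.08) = 127.76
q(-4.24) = -269.40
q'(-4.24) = -295.25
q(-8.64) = 2820.12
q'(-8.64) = -1186.52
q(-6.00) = 504.00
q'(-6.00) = -596.00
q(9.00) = -336.00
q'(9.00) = -416.00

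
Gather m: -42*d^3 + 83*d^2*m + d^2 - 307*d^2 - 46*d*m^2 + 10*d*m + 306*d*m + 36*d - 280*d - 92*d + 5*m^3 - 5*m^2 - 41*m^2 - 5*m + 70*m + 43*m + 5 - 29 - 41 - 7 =-42*d^3 - 306*d^2 - 336*d + 5*m^3 + m^2*(-46*d - 46) + m*(83*d^2 + 316*d + 108) - 72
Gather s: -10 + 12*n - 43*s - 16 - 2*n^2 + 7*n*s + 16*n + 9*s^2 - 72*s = -2*n^2 + 28*n + 9*s^2 + s*(7*n - 115) - 26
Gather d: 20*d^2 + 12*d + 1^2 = 20*d^2 + 12*d + 1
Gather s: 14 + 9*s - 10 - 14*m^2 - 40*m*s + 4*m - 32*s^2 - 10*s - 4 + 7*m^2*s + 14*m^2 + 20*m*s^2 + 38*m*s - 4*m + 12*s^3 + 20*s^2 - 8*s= 12*s^3 + s^2*(20*m - 12) + s*(7*m^2 - 2*m - 9)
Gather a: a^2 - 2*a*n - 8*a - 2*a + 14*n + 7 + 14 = a^2 + a*(-2*n - 10) + 14*n + 21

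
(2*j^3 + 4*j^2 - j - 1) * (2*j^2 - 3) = 4*j^5 + 8*j^4 - 8*j^3 - 14*j^2 + 3*j + 3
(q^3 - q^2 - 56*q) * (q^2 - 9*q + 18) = q^5 - 10*q^4 - 29*q^3 + 486*q^2 - 1008*q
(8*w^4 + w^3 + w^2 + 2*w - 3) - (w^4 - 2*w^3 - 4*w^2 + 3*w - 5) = 7*w^4 + 3*w^3 + 5*w^2 - w + 2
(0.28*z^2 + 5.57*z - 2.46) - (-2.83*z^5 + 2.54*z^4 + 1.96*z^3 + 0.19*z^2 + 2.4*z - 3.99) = 2.83*z^5 - 2.54*z^4 - 1.96*z^3 + 0.09*z^2 + 3.17*z + 1.53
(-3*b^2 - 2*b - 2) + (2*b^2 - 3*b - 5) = -b^2 - 5*b - 7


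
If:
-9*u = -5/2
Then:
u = 5/18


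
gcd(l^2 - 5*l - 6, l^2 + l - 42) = l - 6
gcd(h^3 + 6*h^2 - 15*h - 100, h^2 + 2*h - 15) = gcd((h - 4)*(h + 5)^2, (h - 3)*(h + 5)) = h + 5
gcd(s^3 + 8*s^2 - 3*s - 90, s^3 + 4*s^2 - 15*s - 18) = s^2 + 3*s - 18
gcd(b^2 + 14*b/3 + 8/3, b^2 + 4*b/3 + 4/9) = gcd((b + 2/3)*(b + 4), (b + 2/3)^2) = b + 2/3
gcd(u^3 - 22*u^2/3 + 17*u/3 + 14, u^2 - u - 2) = u + 1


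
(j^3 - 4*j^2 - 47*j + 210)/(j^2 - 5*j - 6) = (j^2 + 2*j - 35)/(j + 1)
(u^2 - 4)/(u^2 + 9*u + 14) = (u - 2)/(u + 7)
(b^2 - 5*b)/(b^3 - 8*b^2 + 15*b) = 1/(b - 3)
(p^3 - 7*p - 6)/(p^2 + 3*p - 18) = (p^2 + 3*p + 2)/(p + 6)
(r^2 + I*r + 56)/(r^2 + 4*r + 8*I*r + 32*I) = (r - 7*I)/(r + 4)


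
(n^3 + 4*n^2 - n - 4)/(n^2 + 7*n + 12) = (n^2 - 1)/(n + 3)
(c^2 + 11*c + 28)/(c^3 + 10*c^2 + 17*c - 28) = 1/(c - 1)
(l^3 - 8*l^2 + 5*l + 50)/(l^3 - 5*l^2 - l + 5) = (l^2 - 3*l - 10)/(l^2 - 1)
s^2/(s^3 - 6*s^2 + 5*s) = s/(s^2 - 6*s + 5)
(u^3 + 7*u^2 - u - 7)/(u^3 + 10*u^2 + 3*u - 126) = (u^2 - 1)/(u^2 + 3*u - 18)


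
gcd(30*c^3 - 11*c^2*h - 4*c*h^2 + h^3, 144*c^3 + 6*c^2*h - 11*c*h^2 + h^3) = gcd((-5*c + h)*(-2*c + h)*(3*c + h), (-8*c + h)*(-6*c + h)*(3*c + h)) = 3*c + h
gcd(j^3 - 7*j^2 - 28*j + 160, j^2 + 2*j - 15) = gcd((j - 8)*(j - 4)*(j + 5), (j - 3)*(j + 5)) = j + 5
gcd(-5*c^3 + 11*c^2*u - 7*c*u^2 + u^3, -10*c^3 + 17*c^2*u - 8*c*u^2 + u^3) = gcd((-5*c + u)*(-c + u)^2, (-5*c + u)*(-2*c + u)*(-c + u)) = 5*c^2 - 6*c*u + u^2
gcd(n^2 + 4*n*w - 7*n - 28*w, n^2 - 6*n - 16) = 1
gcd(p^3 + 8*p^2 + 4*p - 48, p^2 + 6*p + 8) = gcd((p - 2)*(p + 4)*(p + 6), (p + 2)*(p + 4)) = p + 4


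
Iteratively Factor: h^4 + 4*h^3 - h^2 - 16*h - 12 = (h + 1)*(h^3 + 3*h^2 - 4*h - 12) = (h + 1)*(h + 2)*(h^2 + h - 6) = (h - 2)*(h + 1)*(h + 2)*(h + 3)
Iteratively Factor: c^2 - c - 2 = (c + 1)*(c - 2)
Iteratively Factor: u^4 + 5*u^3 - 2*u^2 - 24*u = (u - 2)*(u^3 + 7*u^2 + 12*u) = (u - 2)*(u + 3)*(u^2 + 4*u) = u*(u - 2)*(u + 3)*(u + 4)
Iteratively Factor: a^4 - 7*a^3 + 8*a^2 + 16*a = (a)*(a^3 - 7*a^2 + 8*a + 16) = a*(a - 4)*(a^2 - 3*a - 4) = a*(a - 4)*(a + 1)*(a - 4)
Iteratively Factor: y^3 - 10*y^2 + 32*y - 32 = (y - 2)*(y^2 - 8*y + 16) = (y - 4)*(y - 2)*(y - 4)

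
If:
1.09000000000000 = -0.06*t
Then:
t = -18.17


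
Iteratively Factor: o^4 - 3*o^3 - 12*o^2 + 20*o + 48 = (o + 2)*(o^3 - 5*o^2 - 2*o + 24) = (o - 3)*(o + 2)*(o^2 - 2*o - 8) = (o - 4)*(o - 3)*(o + 2)*(o + 2)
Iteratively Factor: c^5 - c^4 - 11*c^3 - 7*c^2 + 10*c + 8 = (c + 2)*(c^4 - 3*c^3 - 5*c^2 + 3*c + 4) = (c + 1)*(c + 2)*(c^3 - 4*c^2 - c + 4) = (c + 1)^2*(c + 2)*(c^2 - 5*c + 4) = (c - 4)*(c + 1)^2*(c + 2)*(c - 1)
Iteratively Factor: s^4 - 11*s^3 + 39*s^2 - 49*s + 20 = (s - 1)*(s^3 - 10*s^2 + 29*s - 20) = (s - 1)^2*(s^2 - 9*s + 20) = (s - 5)*(s - 1)^2*(s - 4)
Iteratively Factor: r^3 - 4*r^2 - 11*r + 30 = (r - 5)*(r^2 + r - 6) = (r - 5)*(r - 2)*(r + 3)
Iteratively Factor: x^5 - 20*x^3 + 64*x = (x)*(x^4 - 20*x^2 + 64) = x*(x - 4)*(x^3 + 4*x^2 - 4*x - 16) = x*(x - 4)*(x + 4)*(x^2 - 4) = x*(x - 4)*(x + 2)*(x + 4)*(x - 2)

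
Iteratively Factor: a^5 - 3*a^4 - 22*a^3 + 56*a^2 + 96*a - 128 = (a + 4)*(a^4 - 7*a^3 + 6*a^2 + 32*a - 32) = (a - 1)*(a + 4)*(a^3 - 6*a^2 + 32) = (a - 4)*(a - 1)*(a + 4)*(a^2 - 2*a - 8) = (a - 4)^2*(a - 1)*(a + 4)*(a + 2)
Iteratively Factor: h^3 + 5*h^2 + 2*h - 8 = (h - 1)*(h^2 + 6*h + 8) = (h - 1)*(h + 4)*(h + 2)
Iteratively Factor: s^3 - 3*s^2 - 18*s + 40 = (s + 4)*(s^2 - 7*s + 10) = (s - 5)*(s + 4)*(s - 2)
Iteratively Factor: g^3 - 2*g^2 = (g)*(g^2 - 2*g) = g^2*(g - 2)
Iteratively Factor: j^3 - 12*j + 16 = (j - 2)*(j^2 + 2*j - 8) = (j - 2)^2*(j + 4)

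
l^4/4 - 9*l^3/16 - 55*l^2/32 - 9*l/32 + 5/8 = (l/4 + 1/4)*(l - 4)*(l - 1/2)*(l + 5/4)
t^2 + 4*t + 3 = (t + 1)*(t + 3)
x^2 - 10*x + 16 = (x - 8)*(x - 2)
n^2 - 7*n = n*(n - 7)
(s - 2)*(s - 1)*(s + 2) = s^3 - s^2 - 4*s + 4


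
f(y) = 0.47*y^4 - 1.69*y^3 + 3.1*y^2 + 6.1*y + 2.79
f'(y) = 1.88*y^3 - 5.07*y^2 + 6.2*y + 6.1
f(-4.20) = 303.31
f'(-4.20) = -248.66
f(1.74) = 18.19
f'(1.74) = 11.44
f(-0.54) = 0.71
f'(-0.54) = 0.98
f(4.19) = 103.32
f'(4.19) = 81.36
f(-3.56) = 172.10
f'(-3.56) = -165.05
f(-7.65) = 2503.85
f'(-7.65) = -1179.71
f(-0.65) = 0.68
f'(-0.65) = -0.59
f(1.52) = 15.80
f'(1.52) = 10.41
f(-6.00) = 1051.95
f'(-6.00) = -619.70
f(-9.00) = 4514.67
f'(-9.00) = -1830.89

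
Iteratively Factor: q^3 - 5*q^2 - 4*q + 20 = (q - 2)*(q^2 - 3*q - 10) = (q - 2)*(q + 2)*(q - 5)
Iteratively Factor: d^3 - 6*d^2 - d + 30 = (d - 3)*(d^2 - 3*d - 10) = (d - 3)*(d + 2)*(d - 5)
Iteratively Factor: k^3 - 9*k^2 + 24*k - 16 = (k - 4)*(k^2 - 5*k + 4) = (k - 4)*(k - 1)*(k - 4)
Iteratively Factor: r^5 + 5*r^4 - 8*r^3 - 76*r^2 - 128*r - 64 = (r + 4)*(r^4 + r^3 - 12*r^2 - 28*r - 16) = (r + 1)*(r + 4)*(r^3 - 12*r - 16) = (r - 4)*(r + 1)*(r + 4)*(r^2 + 4*r + 4) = (r - 4)*(r + 1)*(r + 2)*(r + 4)*(r + 2)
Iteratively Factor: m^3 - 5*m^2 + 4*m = (m)*(m^2 - 5*m + 4) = m*(m - 4)*(m - 1)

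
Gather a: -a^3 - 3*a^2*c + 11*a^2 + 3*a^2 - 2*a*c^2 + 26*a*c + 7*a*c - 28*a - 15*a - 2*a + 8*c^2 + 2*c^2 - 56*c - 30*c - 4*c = -a^3 + a^2*(14 - 3*c) + a*(-2*c^2 + 33*c - 45) + 10*c^2 - 90*c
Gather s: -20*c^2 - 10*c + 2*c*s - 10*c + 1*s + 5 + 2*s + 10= -20*c^2 - 20*c + s*(2*c + 3) + 15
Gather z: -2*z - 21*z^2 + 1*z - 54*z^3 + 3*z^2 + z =-54*z^3 - 18*z^2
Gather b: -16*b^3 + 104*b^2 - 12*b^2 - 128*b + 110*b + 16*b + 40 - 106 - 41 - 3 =-16*b^3 + 92*b^2 - 2*b - 110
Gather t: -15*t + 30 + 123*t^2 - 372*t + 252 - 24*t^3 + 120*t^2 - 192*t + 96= -24*t^3 + 243*t^2 - 579*t + 378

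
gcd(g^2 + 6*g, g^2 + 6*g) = g^2 + 6*g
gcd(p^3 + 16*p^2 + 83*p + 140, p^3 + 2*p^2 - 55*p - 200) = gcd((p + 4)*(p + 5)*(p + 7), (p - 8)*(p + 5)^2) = p + 5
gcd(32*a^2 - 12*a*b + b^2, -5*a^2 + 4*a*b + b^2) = 1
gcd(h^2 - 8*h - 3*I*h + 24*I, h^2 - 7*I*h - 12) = h - 3*I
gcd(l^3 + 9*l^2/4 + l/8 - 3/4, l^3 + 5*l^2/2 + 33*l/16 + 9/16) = l + 3/4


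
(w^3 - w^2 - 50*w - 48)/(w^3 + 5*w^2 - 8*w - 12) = (w - 8)/(w - 2)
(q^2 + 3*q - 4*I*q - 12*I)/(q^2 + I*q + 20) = (q + 3)/(q + 5*I)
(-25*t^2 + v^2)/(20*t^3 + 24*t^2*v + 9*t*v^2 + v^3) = (-5*t + v)/(4*t^2 + 4*t*v + v^2)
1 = 1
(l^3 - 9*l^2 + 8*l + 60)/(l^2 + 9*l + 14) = (l^2 - 11*l + 30)/(l + 7)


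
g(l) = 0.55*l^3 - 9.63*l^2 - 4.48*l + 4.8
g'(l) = 1.65*l^2 - 19.26*l - 4.48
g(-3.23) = -99.73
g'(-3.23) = 74.94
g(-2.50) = -52.78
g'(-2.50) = 53.98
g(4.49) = -159.67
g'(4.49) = -57.69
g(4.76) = -175.40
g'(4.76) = -58.77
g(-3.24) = -100.48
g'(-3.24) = 75.24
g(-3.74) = -141.92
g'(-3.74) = 90.63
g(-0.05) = 5.00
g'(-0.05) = -3.51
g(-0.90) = 0.63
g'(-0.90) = 14.19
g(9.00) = -414.60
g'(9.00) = -44.17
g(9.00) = -414.60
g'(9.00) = -44.17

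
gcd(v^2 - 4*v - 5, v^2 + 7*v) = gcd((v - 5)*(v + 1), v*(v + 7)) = 1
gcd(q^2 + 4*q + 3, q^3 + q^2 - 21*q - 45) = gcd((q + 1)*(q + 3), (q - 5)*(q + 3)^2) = q + 3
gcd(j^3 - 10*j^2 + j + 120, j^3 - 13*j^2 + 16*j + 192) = j^2 - 5*j - 24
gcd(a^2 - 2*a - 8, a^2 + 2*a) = a + 2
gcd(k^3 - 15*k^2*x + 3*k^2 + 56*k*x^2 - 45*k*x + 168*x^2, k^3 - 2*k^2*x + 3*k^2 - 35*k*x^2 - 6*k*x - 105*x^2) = -k^2 + 7*k*x - 3*k + 21*x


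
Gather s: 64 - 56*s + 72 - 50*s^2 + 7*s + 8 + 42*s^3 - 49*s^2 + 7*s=42*s^3 - 99*s^2 - 42*s + 144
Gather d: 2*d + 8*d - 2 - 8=10*d - 10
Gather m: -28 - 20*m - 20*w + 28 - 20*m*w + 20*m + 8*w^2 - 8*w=-20*m*w + 8*w^2 - 28*w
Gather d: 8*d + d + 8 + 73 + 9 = 9*d + 90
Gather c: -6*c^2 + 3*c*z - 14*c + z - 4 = -6*c^2 + c*(3*z - 14) + z - 4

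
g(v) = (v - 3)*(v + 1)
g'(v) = 2*v - 2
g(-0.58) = -1.50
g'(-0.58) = -3.16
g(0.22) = -3.39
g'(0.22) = -1.56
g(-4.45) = 25.70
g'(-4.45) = -10.90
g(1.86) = -3.26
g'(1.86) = 1.72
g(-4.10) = 22.01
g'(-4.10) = -10.20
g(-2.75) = 10.06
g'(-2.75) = -7.50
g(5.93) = 20.30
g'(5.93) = 9.86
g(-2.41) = 7.63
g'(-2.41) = -6.82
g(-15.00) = 252.00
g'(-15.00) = -32.00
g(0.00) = -3.00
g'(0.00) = -2.00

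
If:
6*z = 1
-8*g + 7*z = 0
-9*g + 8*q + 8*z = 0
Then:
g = 7/48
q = -1/384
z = 1/6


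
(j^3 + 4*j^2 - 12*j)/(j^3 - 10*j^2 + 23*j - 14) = j*(j + 6)/(j^2 - 8*j + 7)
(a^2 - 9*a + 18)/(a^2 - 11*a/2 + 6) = 2*(a^2 - 9*a + 18)/(2*a^2 - 11*a + 12)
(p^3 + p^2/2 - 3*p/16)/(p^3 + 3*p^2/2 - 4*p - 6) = p*(16*p^2 + 8*p - 3)/(8*(2*p^3 + 3*p^2 - 8*p - 12))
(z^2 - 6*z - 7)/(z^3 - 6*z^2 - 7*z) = 1/z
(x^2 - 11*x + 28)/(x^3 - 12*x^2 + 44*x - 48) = (x - 7)/(x^2 - 8*x + 12)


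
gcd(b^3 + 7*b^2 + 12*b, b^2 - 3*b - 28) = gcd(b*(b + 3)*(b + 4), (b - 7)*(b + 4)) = b + 4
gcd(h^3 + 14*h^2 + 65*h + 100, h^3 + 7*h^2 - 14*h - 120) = h + 5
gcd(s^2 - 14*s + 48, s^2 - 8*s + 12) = s - 6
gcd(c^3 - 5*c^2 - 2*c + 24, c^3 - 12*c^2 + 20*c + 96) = c + 2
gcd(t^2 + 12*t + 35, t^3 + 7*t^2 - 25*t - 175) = t^2 + 12*t + 35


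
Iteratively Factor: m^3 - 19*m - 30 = (m - 5)*(m^2 + 5*m + 6) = (m - 5)*(m + 3)*(m + 2)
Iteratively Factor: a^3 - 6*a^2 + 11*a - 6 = (a - 2)*(a^2 - 4*a + 3) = (a - 3)*(a - 2)*(a - 1)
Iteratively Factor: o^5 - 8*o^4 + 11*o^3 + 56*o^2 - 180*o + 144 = (o - 2)*(o^4 - 6*o^3 - o^2 + 54*o - 72) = (o - 2)*(o + 3)*(o^3 - 9*o^2 + 26*o - 24) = (o - 2)^2*(o + 3)*(o^2 - 7*o + 12) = (o - 3)*(o - 2)^2*(o + 3)*(o - 4)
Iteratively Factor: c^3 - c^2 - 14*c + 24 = (c - 3)*(c^2 + 2*c - 8) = (c - 3)*(c + 4)*(c - 2)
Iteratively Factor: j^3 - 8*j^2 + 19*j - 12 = (j - 4)*(j^2 - 4*j + 3) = (j - 4)*(j - 3)*(j - 1)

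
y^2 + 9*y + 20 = (y + 4)*(y + 5)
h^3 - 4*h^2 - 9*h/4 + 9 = (h - 4)*(h - 3/2)*(h + 3/2)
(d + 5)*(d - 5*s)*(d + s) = d^3 - 4*d^2*s + 5*d^2 - 5*d*s^2 - 20*d*s - 25*s^2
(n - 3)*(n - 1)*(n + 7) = n^3 + 3*n^2 - 25*n + 21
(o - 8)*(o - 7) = o^2 - 15*o + 56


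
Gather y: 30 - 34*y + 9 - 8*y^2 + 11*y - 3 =-8*y^2 - 23*y + 36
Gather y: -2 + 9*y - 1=9*y - 3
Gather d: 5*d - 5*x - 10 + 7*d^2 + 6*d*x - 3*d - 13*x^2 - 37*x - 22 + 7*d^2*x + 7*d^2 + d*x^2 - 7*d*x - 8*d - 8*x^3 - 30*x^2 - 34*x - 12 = d^2*(7*x + 14) + d*(x^2 - x - 6) - 8*x^3 - 43*x^2 - 76*x - 44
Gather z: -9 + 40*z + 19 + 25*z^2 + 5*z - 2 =25*z^2 + 45*z + 8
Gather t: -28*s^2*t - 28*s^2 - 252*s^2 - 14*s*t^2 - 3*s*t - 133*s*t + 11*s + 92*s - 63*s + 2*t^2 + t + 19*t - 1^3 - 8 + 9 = -280*s^2 + 40*s + t^2*(2 - 14*s) + t*(-28*s^2 - 136*s + 20)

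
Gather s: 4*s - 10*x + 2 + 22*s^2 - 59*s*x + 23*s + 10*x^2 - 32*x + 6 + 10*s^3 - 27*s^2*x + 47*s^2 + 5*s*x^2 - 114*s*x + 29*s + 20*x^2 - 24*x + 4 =10*s^3 + s^2*(69 - 27*x) + s*(5*x^2 - 173*x + 56) + 30*x^2 - 66*x + 12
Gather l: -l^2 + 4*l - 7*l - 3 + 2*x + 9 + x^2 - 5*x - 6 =-l^2 - 3*l + x^2 - 3*x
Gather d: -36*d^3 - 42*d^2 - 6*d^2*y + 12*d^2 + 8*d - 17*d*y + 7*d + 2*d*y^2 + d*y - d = -36*d^3 + d^2*(-6*y - 30) + d*(2*y^2 - 16*y + 14)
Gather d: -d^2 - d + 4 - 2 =-d^2 - d + 2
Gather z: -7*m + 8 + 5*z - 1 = -7*m + 5*z + 7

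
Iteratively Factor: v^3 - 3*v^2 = (v)*(v^2 - 3*v) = v^2*(v - 3)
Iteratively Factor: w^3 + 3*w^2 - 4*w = (w - 1)*(w^2 + 4*w) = w*(w - 1)*(w + 4)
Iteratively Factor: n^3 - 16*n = (n)*(n^2 - 16) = n*(n + 4)*(n - 4)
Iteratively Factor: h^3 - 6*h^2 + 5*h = (h - 1)*(h^2 - 5*h) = h*(h - 1)*(h - 5)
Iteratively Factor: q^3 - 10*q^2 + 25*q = (q)*(q^2 - 10*q + 25) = q*(q - 5)*(q - 5)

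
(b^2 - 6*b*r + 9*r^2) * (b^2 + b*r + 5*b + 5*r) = b^4 - 5*b^3*r + 5*b^3 + 3*b^2*r^2 - 25*b^2*r + 9*b*r^3 + 15*b*r^2 + 45*r^3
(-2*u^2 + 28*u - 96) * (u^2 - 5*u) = -2*u^4 + 38*u^3 - 236*u^2 + 480*u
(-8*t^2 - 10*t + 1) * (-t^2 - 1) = 8*t^4 + 10*t^3 + 7*t^2 + 10*t - 1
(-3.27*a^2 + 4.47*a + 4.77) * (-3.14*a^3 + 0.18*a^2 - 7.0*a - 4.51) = 10.2678*a^5 - 14.6244*a^4 + 8.7168*a^3 - 15.6837*a^2 - 53.5497*a - 21.5127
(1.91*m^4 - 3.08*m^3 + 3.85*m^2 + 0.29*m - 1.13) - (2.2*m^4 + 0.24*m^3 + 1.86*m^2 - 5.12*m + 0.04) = -0.29*m^4 - 3.32*m^3 + 1.99*m^2 + 5.41*m - 1.17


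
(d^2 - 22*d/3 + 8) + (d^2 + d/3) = 2*d^2 - 7*d + 8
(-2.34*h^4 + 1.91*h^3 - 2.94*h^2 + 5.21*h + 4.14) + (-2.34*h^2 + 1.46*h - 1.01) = -2.34*h^4 + 1.91*h^3 - 5.28*h^2 + 6.67*h + 3.13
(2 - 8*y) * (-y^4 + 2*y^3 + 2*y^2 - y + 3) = 8*y^5 - 18*y^4 - 12*y^3 + 12*y^2 - 26*y + 6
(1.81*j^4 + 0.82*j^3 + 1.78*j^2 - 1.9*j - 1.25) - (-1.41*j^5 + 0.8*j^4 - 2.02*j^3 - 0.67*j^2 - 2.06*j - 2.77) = 1.41*j^5 + 1.01*j^4 + 2.84*j^3 + 2.45*j^2 + 0.16*j + 1.52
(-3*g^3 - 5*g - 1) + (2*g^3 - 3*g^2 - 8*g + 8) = -g^3 - 3*g^2 - 13*g + 7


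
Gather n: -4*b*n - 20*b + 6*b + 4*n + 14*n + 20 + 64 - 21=-14*b + n*(18 - 4*b) + 63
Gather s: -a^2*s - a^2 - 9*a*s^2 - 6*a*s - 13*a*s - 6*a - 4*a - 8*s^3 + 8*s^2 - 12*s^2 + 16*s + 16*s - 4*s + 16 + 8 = -a^2 - 10*a - 8*s^3 + s^2*(-9*a - 4) + s*(-a^2 - 19*a + 28) + 24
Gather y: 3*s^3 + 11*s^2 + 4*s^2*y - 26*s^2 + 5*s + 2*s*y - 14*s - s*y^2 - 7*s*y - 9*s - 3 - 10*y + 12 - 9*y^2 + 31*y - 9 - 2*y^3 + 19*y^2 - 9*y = 3*s^3 - 15*s^2 - 18*s - 2*y^3 + y^2*(10 - s) + y*(4*s^2 - 5*s + 12)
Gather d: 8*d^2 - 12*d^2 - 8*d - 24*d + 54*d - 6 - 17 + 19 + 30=-4*d^2 + 22*d + 26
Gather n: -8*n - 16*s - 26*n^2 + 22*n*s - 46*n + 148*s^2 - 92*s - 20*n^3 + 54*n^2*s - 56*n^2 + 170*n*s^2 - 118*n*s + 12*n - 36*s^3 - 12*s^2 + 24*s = -20*n^3 + n^2*(54*s - 82) + n*(170*s^2 - 96*s - 42) - 36*s^3 + 136*s^2 - 84*s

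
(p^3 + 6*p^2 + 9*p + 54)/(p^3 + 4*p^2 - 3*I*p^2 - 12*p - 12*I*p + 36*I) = (p + 3*I)/(p - 2)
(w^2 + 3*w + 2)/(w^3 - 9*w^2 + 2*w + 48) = (w + 1)/(w^2 - 11*w + 24)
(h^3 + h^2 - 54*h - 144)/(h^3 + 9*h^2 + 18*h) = (h - 8)/h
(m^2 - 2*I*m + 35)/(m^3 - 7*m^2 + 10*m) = (m^2 - 2*I*m + 35)/(m*(m^2 - 7*m + 10))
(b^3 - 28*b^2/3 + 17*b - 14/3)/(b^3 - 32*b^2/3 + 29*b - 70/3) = (3*b - 1)/(3*b - 5)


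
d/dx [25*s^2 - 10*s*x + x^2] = -10*s + 2*x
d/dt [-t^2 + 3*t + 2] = 3 - 2*t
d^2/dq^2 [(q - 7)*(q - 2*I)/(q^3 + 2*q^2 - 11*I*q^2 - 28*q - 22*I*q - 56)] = (2*q^6 + q^5*(-42 - 12*I) + q^4*(-48 + 738*I) + q^3*(5002 + 584*I) + q^2*(1512 - 17220*I) + q*(-34272 + 4200*I) + 6048 + 35056*I)/(q^9 + q^8*(6 - 33*I) + q^7*(-435 - 198*I) + q^6*(-2674 + 2783*I) + q^5*(7152 + 18810*I) + q^4*(71520 + 12276*I) + q^3*(128240 - 129800*I) + q^2*(-31584 - 310464*I) + q*(-263424 - 206976*I) - 175616)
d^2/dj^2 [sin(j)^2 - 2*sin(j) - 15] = 2*sin(j) + 2*cos(2*j)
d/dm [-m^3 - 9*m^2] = 3*m*(-m - 6)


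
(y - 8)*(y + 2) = y^2 - 6*y - 16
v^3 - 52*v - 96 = (v - 8)*(v + 2)*(v + 6)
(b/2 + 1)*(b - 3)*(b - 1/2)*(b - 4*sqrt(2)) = b^4/2 - 2*sqrt(2)*b^3 - 3*b^3/4 - 11*b^2/4 + 3*sqrt(2)*b^2 + 3*b/2 + 11*sqrt(2)*b - 6*sqrt(2)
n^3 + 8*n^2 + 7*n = n*(n + 1)*(n + 7)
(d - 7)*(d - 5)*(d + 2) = d^3 - 10*d^2 + 11*d + 70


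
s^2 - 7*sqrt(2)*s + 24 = (s - 4*sqrt(2))*(s - 3*sqrt(2))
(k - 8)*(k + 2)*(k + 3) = k^3 - 3*k^2 - 34*k - 48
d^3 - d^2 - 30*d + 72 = (d - 4)*(d - 3)*(d + 6)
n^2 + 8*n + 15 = (n + 3)*(n + 5)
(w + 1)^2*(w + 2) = w^3 + 4*w^2 + 5*w + 2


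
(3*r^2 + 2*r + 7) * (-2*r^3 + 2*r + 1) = -6*r^5 - 4*r^4 - 8*r^3 + 7*r^2 + 16*r + 7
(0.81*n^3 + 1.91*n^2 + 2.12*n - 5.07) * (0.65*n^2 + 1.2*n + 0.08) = 0.5265*n^5 + 2.2135*n^4 + 3.7348*n^3 - 0.5987*n^2 - 5.9144*n - 0.4056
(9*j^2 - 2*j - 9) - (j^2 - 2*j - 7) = 8*j^2 - 2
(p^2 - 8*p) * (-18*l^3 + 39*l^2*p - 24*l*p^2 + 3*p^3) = -18*l^3*p^2 + 144*l^3*p + 39*l^2*p^3 - 312*l^2*p^2 - 24*l*p^4 + 192*l*p^3 + 3*p^5 - 24*p^4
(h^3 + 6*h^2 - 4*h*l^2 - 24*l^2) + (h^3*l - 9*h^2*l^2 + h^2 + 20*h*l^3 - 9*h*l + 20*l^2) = h^3*l + h^3 - 9*h^2*l^2 + 7*h^2 + 20*h*l^3 - 4*h*l^2 - 9*h*l - 4*l^2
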